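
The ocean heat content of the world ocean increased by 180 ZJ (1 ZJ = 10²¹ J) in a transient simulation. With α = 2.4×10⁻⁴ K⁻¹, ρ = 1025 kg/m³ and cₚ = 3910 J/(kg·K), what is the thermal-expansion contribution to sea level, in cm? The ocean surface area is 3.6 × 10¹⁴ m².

2.99 cm of thermosteric rise

Per unit area: Q = 180×10²¹ / (3.6×10¹⁴) = 5×10⁸ J/m²
Δh = αQ/(ρcₚ) = 2.4×10⁻⁴ × 5×10⁸ / (1025 × 3910) ≈ 0.029942 m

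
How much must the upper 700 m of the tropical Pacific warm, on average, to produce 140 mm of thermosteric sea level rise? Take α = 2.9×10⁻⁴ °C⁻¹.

ΔT = Δh/(αH) = 0.14 / (2.9×10⁻⁴ × 700) ≈ 0.6897 °C

about 0.690 °C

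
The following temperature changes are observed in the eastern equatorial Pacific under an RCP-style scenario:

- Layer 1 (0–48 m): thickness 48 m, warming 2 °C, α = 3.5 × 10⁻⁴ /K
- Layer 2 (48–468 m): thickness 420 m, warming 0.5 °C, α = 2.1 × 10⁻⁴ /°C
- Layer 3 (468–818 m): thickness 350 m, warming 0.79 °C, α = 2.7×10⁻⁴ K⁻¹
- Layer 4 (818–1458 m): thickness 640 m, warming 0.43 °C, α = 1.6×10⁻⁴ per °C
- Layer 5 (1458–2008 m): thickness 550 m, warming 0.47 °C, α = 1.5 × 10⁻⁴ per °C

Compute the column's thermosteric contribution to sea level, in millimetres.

2 × 3.5×10⁻⁴ × 48 = 0.03360 m
Layer 2: 420 × 2.1×10⁻⁴ × 0.5 = 0.04410 m
Layer 3: 0.79 × 350 × 2.7×10⁻⁴ = 0.074655 m
818–1458 m: 0.43 × 640 × 1.6×10⁻⁴ = 0.044032 m
550 × 0.47 × 1.5×10⁻⁴ = 0.038775 m
Δh = 0.03360 + 0.04410 + 0.074655 + 0.044032 + 0.038775 = 0.235162 m ≈ 240 mm

about 240 mm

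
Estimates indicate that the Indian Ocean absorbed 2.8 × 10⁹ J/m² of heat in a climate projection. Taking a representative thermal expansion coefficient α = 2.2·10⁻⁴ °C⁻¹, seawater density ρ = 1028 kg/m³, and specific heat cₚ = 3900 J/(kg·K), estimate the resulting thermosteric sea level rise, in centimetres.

Δh = αQ/(ρcₚ) = 2.2×10⁻⁴ × 2.8×10⁹ / (1028 × 3900) ≈ 0.15365 m

about 15.4 cm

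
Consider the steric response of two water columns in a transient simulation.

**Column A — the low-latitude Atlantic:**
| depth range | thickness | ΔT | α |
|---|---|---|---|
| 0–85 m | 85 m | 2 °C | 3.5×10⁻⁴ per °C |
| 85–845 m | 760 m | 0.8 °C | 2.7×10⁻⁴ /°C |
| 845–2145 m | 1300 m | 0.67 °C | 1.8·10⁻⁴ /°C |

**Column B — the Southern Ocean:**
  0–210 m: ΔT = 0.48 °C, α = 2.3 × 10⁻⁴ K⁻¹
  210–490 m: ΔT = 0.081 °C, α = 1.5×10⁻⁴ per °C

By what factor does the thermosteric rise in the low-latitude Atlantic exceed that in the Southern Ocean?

A 0–85 m: 85 × 3.5×10⁻⁴ × 2 = 0.05950 m
A 85–845 m: 2.7×10⁻⁴ × 0.8 × 760 = 0.16416 m
A 845–2145 m: 0.67 × 1300 × 1.8×10⁻⁴ = 0.15678 m
A total: 0.38044 m
B Layer 1: 0.48 × 2.3×10⁻⁴ × 210 = 0.023184 m
B 210–490 m: 280 × 1.5×10⁻⁴ × 0.081 = 0.003402 m
B total: 0.026586 m
Ratio: 0.38044 / 0.026586 ≈ 14.31

a factor of 14.3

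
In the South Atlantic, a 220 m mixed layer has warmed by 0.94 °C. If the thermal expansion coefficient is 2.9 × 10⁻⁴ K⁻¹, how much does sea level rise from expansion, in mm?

Δh = αΔT·H = 2.9×10⁻⁴ × 0.94 × 220 = 0.059972 m

60.0 mm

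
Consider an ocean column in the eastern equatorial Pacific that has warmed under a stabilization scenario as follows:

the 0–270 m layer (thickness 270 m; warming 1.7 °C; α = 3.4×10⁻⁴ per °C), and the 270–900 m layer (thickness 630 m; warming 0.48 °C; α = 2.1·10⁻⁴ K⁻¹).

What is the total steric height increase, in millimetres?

Δh = 220 mm

0–270 m: 270 × 1.7 × 3.4×10⁻⁴ = 0.15606 m
2.1×10⁻⁴ × 0.48 × 630 = 0.063504 m
Δh = 0.15606 + 0.063504 = 0.219564 m ≈ 220 mm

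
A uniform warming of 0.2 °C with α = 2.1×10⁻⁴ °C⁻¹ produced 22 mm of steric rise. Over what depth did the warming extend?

524 m

H = Δh/(αΔT) = 0.022 / (2.1×10⁻⁴ × 0.2) ≈ 523.8 m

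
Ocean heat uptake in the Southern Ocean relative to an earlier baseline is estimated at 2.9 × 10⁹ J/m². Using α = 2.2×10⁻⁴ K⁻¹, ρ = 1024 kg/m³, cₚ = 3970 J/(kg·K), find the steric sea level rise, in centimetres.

Δh = αQ/(ρcₚ) = 2.2×10⁻⁴ × 2.9×10⁹ / (1024 × 3970) ≈ 0.15694 m

15.7 cm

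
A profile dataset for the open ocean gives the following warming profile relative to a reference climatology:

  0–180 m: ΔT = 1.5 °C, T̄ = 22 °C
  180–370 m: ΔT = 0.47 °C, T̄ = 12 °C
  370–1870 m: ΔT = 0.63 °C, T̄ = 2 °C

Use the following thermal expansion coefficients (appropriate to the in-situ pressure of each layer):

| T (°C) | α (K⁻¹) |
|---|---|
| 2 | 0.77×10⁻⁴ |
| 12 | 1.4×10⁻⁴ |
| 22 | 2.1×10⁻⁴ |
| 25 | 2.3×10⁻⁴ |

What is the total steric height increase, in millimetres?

Layer 1 at 22 °C → α = 2.1×10⁻⁴ K⁻¹
Layer 2 at 12 °C → α = 1.4×10⁻⁴ K⁻¹
Layer 3 at 2 °C → α = 0.77×10⁻⁴ K⁻¹
Layer 1: 180 × 1.5 × 2.1×10⁻⁴ = 0.05670 m
1.4×10⁻⁴ × 0.47 × 190 = 0.012502 m
370–1870 m: 1500 × 0.63 × 0.77×10⁻⁴ = 0.072765 m
Δh = 0.05670 + 0.012502 + 0.072765 = 0.141967 m

Δh ≈ 142 mm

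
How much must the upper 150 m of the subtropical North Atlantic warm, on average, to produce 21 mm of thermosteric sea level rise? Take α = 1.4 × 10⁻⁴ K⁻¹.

ΔT = Δh/(αH) = 0.021 / (1.4×10⁻⁴ × 150) = 1.000 °C

1.0 °C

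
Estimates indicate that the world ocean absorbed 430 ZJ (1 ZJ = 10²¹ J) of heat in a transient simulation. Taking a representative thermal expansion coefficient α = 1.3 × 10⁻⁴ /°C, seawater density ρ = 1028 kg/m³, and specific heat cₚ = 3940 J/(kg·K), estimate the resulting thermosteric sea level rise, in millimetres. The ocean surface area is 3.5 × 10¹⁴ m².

39.4 mm

Per unit area: Q = 430×10²¹ / (3.5×10¹⁴) ≈ 1.229×10⁹ J/m²
Δh = αQ/(ρcₚ) = 1.3×10⁻⁴ × 1.229×10⁹ / (1028 × 3940) ≈ 0.039446 m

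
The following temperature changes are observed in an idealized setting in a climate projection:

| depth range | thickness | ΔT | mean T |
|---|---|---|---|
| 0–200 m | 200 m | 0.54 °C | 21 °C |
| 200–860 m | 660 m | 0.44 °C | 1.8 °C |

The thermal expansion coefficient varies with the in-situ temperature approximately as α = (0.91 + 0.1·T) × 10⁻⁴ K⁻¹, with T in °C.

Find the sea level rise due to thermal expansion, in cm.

Δh = 6.42 cm

Layer 1: α = (0.91 + 0.1×21)×10⁻⁴ = 3.01×10⁻⁴ K⁻¹
Layer 2: α = (0.91 + 0.1×1.8)×10⁻⁴ = 1.09×10⁻⁴ K⁻¹
3.01×10⁻⁴ × 0.54 × 200 = 0.032508 m
Layer 2: 1.09×10⁻⁴ × 660 × 0.44 = 0.0316536 m
Δh = 0.032508 + 0.0316536 = 0.0641616 m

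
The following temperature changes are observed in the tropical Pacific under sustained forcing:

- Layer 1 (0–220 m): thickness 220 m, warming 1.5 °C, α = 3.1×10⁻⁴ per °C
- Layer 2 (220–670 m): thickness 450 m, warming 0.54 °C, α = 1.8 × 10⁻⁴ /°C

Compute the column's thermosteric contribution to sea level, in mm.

150 mm of thermosteric rise

3.1×10⁻⁴ × 220 × 1.5 = 0.10230 m
Layer 2: 450 × 1.8×10⁻⁴ × 0.54 = 0.04374 m
Δh = 0.10230 + 0.04374 = 0.14604 m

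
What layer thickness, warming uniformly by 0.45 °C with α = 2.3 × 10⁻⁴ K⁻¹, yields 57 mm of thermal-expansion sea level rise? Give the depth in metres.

H = Δh/(αΔT) = 0.057 / (2.3×10⁻⁴ × 0.45) ≈ 550.7 m

about 551 m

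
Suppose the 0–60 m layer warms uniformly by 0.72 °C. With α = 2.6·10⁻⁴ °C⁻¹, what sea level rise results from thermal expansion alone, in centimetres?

Δh ≈ 1.12 cm

Δh = αΔT·H = 2.6×10⁻⁴ × 0.72 × 60 = 0.011232 m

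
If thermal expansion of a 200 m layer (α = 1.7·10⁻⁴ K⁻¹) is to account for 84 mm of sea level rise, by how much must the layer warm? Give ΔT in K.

ΔT = Δh/(αH) = 0.084 / (1.7×10⁻⁴ × 200) ≈ 2.471 K

2.47 K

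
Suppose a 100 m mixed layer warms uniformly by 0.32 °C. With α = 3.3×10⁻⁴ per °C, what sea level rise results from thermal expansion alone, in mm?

Δh = αΔT·H = 3.3×10⁻⁴ × 0.32 × 100 = 0.01056 m

10.6 mm of thermosteric rise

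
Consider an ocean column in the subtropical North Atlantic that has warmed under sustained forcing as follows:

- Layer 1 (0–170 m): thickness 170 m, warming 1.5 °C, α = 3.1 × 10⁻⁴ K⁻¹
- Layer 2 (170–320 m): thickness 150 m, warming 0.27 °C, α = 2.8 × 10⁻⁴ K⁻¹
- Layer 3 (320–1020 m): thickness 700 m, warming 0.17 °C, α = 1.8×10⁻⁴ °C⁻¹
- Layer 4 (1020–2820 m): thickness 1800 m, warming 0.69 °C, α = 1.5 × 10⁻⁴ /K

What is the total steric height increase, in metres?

about 0.30 m

0–170 m: 3.1×10⁻⁴ × 1.5 × 170 = 0.07905 m
0.27 × 150 × 2.8×10⁻⁴ = 0.01134 m
Layer 3: 0.17 × 700 × 1.8×10⁻⁴ = 0.02142 m
1020–2820 m: 0.69 × 1800 × 1.5×10⁻⁴ = 0.18630 m
Δh = 0.07905 + 0.01134 + 0.02142 + 0.18630 = 0.29811 m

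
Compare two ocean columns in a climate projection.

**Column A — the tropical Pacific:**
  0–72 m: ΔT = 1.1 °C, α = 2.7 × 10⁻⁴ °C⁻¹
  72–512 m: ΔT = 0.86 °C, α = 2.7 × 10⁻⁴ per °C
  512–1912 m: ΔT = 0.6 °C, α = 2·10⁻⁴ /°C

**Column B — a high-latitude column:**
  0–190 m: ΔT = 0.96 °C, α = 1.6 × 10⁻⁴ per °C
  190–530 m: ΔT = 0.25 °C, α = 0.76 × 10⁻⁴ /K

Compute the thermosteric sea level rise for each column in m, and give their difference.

A 0–72 m: 2.7×10⁻⁴ × 1.1 × 72 = 0.021384 m
A 440 × 2.7×10⁻⁴ × 0.86 = 0.102168 m
A 512–1912 m: 2×10⁻⁴ × 1400 × 0.6 = 0.16800 m
A total: 0.291552 m
B Layer 1: 0.96 × 1.6×10⁻⁴ × 190 = 0.029184 m
B 190–530 m: 340 × 0.76×10⁻⁴ × 0.25 = 0.00646 m
B total: 0.035644 m
Difference: 0.291552 − 0.035644 = 0.255908 m

A: 0.292 m; B: 0.0356 m; difference 0.256 m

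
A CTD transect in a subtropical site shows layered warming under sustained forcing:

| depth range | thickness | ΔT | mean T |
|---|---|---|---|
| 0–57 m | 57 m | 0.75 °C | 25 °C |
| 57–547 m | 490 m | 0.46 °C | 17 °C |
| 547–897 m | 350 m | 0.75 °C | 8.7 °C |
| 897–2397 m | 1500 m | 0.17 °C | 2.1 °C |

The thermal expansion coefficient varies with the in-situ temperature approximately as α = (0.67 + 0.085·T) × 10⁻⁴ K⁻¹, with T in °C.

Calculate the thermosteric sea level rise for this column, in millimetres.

120 mm

Layer 1: α = (0.67 + 0.085×25)×10⁻⁴ = 2.795×10⁻⁴ K⁻¹
Layer 2: α = (0.67 + 0.085×17)×10⁻⁴ = 2.115×10⁻⁴ K⁻¹
Layer 3: α = (0.67 + 0.085×8.7)×10⁻⁴ = 1.4095×10⁻⁴ K⁻¹
Layer 4: α = (0.67 + 0.085×2.1)×10⁻⁴ = 0.8485×10⁻⁴ K⁻¹
Layer 1: 57 × 2.795×10⁻⁴ × 0.75 = 0.011948625 m
Layer 2: 490 × 2.115×10⁻⁴ × 0.46 = 0.0476721 m
Layer 3: 350 × 1.4095×10⁻⁴ × 0.75 = 0.036999375 m
1500 × 0.17 × 0.8485×10⁻⁴ = 0.02163675 m
Δh = 0.011948625 + 0.0476721 + 0.036999375 + 0.02163675 = 0.11825685 m ≈ 120 mm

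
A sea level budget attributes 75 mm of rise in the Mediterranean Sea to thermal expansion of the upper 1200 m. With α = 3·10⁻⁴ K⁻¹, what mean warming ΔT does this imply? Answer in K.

about 0.21 K

ΔT = Δh/(αH) = 0.075 / (3×10⁻⁴ × 1200) ≈ 0.2083 K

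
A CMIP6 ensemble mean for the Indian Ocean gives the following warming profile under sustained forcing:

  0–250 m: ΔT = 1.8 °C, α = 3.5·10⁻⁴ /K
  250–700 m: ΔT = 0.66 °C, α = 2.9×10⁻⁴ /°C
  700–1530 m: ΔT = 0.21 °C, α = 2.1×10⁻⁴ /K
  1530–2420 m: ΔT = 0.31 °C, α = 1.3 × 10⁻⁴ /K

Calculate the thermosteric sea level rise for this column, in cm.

Layer 1: 1.8 × 250 × 3.5×10⁻⁴ = 0.15750 m
Layer 2: 0.66 × 450 × 2.9×10⁻⁴ = 0.08613 m
700–1530 m: 2.1×10⁻⁴ × 0.21 × 830 = 0.036603 m
Layer 4: 890 × 0.31 × 1.3×10⁻⁴ = 0.035867 m
Δh = 0.15750 + 0.08613 + 0.036603 + 0.035867 = 0.31610 m

Δh ≈ 32 cm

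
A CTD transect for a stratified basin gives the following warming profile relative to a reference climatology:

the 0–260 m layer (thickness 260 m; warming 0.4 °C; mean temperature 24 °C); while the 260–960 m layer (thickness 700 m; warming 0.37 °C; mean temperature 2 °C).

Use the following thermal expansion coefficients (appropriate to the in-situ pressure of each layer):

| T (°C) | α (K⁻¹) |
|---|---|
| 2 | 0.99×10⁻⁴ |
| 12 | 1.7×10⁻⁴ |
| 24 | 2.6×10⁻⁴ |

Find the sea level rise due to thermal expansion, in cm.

Layer 1 at 24 °C → α = 2.6×10⁻⁴ K⁻¹
Layer 2 at 2 °C → α = 0.99×10⁻⁴ K⁻¹
Layer 1: 0.4 × 2.6×10⁻⁴ × 260 = 0.02704 m
Layer 2: 0.37 × 700 × 0.99×10⁻⁴ = 0.025641 m
Δh = 0.02704 + 0.025641 = 0.052681 m ≈ 5.27 cm

5.27 cm of thermosteric rise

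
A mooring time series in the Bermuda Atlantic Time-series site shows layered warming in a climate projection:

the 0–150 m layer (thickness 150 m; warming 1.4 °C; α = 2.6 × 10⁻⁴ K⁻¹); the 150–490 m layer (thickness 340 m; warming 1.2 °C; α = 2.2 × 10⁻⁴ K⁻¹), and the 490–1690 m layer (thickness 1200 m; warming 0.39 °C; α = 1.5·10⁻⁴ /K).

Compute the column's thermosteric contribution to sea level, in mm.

150 × 2.6×10⁻⁴ × 1.4 = 0.05460 m
Layer 2: 1.2 × 340 × 2.2×10⁻⁴ = 0.08976 m
Layer 3: 1200 × 0.39 × 1.5×10⁻⁴ = 0.07020 m
Δh = 0.05460 + 0.08976 + 0.07020 = 0.21456 m

about 215 mm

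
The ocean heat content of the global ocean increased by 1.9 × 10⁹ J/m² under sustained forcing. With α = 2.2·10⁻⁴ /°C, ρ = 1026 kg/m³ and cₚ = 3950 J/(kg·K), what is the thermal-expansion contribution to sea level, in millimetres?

Δh ≈ 103 mm

Δh = αQ/(ρcₚ) = 2.2×10⁻⁴ × 1.9×10⁹ / (1026 × 3950) ≈ 0.10314 m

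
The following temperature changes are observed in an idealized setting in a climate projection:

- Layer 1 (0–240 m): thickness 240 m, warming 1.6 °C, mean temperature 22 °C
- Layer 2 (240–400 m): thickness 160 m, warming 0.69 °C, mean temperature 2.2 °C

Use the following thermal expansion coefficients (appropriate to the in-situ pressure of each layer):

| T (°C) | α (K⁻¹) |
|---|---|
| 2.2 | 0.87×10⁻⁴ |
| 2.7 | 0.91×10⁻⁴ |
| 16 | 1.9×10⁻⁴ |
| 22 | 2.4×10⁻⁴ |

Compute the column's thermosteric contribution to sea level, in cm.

Δh = 10.2 cm

Layer 1 at 22 °C → α = 2.4×10⁻⁴ K⁻¹
Layer 2 at 2.2 °C → α = 0.87×10⁻⁴ K⁻¹
2.4×10⁻⁴ × 1.6 × 240 = 0.09216 m
Layer 2: 0.87×10⁻⁴ × 160 × 0.69 = 0.0096048 m
Δh = 0.09216 + 0.0096048 = 0.1017648 m ≈ 10.2 cm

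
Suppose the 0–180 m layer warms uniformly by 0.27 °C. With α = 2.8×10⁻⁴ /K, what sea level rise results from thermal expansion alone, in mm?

Δh = αΔT·H = 2.8×10⁻⁴ × 0.27 × 180 = 0.013608 m

13.6 mm of thermosteric rise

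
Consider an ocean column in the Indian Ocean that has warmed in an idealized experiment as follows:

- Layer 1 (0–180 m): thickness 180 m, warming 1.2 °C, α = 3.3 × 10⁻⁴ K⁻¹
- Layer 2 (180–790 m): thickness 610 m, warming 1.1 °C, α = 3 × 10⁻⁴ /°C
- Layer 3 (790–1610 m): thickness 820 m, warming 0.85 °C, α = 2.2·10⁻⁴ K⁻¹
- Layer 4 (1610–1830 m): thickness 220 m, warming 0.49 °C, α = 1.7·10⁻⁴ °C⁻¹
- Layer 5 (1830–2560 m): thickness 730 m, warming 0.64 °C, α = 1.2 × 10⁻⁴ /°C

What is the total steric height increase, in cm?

Layer 1: 1.2 × 180 × 3.3×10⁻⁴ = 0.07128 m
1.1 × 610 × 3×10⁻⁴ = 0.20130 m
Layer 3: 0.85 × 2.2×10⁻⁴ × 820 = 0.15334 m
1.7×10⁻⁴ × 220 × 0.49 = 0.018326 m
Layer 5: 0.64 × 730 × 1.2×10⁻⁴ = 0.056064 m
Δh = 0.07128 + 0.20130 + 0.15334 + 0.018326 + 0.056064 = 0.50031 m

50 cm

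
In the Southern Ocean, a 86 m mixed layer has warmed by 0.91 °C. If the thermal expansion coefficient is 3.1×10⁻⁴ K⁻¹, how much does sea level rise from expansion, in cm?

Δh = αΔT·H = 3.1×10⁻⁴ × 0.91 × 86 = 0.0242606 m

2.4 cm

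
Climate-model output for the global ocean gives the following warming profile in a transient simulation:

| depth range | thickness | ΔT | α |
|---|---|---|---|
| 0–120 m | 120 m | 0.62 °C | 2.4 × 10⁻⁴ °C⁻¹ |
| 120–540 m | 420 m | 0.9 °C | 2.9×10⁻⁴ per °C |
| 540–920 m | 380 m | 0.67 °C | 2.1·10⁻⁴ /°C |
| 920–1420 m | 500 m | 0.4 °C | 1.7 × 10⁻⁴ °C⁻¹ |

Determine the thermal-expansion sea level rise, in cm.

Layer 1: 120 × 0.62 × 2.4×10⁻⁴ = 0.017856 m
120–540 m: 2.9×10⁻⁴ × 420 × 0.9 = 0.10962 m
Layer 3: 0.67 × 380 × 2.1×10⁻⁴ = 0.053466 m
Layer 4: 500 × 1.7×10⁻⁴ × 0.4 = 0.03400 m
Δh = 0.017856 + 0.10962 + 0.053466 + 0.03400 = 0.214942 m

21.5 cm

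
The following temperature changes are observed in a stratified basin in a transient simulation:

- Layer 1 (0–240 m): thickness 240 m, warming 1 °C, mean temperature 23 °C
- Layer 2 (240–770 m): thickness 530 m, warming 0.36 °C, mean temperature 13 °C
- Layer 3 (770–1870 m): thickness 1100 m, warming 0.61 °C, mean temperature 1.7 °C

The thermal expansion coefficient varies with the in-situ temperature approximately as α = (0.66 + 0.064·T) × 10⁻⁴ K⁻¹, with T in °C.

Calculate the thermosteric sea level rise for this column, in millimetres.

Layer 1: α = (0.66 + 0.064×23)×10⁻⁴ = 2.132×10⁻⁴ K⁻¹
Layer 2: α = (0.66 + 0.064×13)×10⁻⁴ = 1.492×10⁻⁴ K⁻¹
Layer 3: α = (0.66 + 0.064×1.7)×10⁻⁴ = 0.7688×10⁻⁴ K⁻¹
Layer 1: 240 × 2.132×10⁻⁴ × 1 = 0.051168 m
240–770 m: 1.492×10⁻⁴ × 0.36 × 530 = 0.02846736 m
1100 × 0.7688×10⁻⁴ × 0.61 = 0.05158648 m
Δh = 0.051168 + 0.02846736 + 0.05158648 = 0.13122184 m ≈ 131 mm

about 131 mm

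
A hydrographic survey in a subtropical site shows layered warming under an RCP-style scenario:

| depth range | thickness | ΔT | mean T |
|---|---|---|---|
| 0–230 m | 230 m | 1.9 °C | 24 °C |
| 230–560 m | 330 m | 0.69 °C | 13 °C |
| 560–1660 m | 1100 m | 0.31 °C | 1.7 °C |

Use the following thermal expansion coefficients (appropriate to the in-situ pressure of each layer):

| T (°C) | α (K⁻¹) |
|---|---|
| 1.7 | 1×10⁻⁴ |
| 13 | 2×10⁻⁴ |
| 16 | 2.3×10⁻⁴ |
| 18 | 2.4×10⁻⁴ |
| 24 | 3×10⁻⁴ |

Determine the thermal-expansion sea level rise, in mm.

211 mm

Layer 1 at 24 °C → α = 3×10⁻⁴ K⁻¹
Layer 2 at 13 °C → α = 2×10⁻⁴ K⁻¹
Layer 3 at 1.7 °C → α = 1×10⁻⁴ K⁻¹
0–230 m: 230 × 3×10⁻⁴ × 1.9 = 0.13110 m
0.69 × 2×10⁻⁴ × 330 = 0.04554 m
1×10⁻⁴ × 1100 × 0.31 = 0.03410 m
Δh = 0.13110 + 0.04554 + 0.03410 = 0.21074 m ≈ 211 mm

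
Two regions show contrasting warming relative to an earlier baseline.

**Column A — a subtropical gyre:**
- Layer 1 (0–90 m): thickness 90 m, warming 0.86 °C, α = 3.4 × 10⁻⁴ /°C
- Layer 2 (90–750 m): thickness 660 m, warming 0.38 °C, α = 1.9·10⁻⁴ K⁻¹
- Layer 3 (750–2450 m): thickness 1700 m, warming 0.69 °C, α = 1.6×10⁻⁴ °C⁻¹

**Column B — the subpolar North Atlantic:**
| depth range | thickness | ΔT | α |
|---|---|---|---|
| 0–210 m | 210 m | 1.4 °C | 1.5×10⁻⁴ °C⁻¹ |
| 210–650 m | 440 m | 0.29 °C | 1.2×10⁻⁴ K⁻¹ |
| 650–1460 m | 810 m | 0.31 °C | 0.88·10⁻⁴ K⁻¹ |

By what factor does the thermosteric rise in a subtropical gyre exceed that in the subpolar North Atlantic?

a factor of 3.21

A Layer 1: 0.86 × 3.4×10⁻⁴ × 90 = 0.026316 m
A 1.9×10⁻⁴ × 0.38 × 660 = 0.047652 m
A 1700 × 0.69 × 1.6×10⁻⁴ = 0.18768 m
A total: 0.261648 m
B 0–210 m: 1.5×10⁻⁴ × 1.4 × 210 = 0.04410 m
B 440 × 0.29 × 1.2×10⁻⁴ = 0.015312 m
B Layer 3: 0.88×10⁻⁴ × 810 × 0.31 = 0.0220968 m
B total: 0.0815088 m
Ratio: 0.261648 / 0.0815088 ≈ 3.210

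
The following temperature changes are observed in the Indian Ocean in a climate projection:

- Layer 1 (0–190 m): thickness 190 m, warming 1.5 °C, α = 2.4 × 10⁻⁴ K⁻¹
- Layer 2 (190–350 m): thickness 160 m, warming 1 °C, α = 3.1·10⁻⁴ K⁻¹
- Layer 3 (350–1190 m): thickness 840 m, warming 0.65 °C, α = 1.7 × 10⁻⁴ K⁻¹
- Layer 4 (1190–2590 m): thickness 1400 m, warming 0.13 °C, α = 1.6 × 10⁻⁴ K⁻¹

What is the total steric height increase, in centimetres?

0–190 m: 2.4×10⁻⁴ × 1.5 × 190 = 0.06840 m
190–350 m: 160 × 3.1×10⁻⁴ × 1 = 0.04960 m
Layer 3: 0.65 × 1.7×10⁻⁴ × 840 = 0.09282 m
Layer 4: 1400 × 1.6×10⁻⁴ × 0.13 = 0.02912 m
Δh = 0.06840 + 0.04960 + 0.09282 + 0.02912 = 0.23994 m ≈ 24 cm

about 24 cm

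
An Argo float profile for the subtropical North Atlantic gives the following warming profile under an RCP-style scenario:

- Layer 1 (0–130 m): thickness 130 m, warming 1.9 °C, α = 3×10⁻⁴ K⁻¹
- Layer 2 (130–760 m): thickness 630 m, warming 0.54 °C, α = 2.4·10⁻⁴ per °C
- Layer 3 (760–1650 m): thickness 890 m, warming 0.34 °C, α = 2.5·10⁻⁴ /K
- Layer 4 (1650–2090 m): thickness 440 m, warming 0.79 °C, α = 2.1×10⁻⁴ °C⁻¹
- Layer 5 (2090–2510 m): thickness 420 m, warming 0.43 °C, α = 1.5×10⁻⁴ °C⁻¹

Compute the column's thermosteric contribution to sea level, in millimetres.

about 331 mm

0–130 m: 130 × 3×10⁻⁴ × 1.9 = 0.07410 m
0.54 × 630 × 2.4×10⁻⁴ = 0.081648 m
890 × 0.34 × 2.5×10⁻⁴ = 0.07565 m
1650–2090 m: 440 × 0.79 × 2.1×10⁻⁴ = 0.072996 m
2090–2510 m: 420 × 1.5×10⁻⁴ × 0.43 = 0.02709 m
Δh = 0.07410 + 0.081648 + 0.07565 + 0.072996 + 0.02709 = 0.331484 m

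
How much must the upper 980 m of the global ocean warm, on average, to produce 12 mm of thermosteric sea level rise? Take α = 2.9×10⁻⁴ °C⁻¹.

ΔT = Δh/(αH) = 0.012 / (2.9×10⁻⁴ × 980) ≈ 0.04222 °C

0.0422 °C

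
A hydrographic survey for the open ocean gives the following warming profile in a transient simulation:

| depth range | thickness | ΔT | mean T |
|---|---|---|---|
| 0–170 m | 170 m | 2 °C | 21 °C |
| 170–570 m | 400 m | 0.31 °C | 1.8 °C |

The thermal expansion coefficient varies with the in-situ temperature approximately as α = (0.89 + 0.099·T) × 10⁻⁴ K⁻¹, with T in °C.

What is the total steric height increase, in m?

Layer 1: α = (0.89 + 0.099×21)×10⁻⁴ = 2.969×10⁻⁴ K⁻¹
Layer 2: α = (0.89 + 0.099×1.8)×10⁻⁴ = 1.0682×10⁻⁴ K⁻¹
0–170 m: 2 × 2.969×10⁻⁴ × 170 = 0.100946 m
Layer 2: 400 × 1.0682×10⁻⁴ × 0.31 = 0.01324568 m
Δh = 0.100946 + 0.01324568 = 0.11419168 m

Δh ≈ 0.114 m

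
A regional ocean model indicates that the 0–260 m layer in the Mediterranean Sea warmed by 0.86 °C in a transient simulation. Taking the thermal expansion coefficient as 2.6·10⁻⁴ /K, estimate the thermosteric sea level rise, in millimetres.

Δh = αΔT·H = 2.6×10⁻⁴ × 0.86 × 260 = 0.058136 m

58.1 mm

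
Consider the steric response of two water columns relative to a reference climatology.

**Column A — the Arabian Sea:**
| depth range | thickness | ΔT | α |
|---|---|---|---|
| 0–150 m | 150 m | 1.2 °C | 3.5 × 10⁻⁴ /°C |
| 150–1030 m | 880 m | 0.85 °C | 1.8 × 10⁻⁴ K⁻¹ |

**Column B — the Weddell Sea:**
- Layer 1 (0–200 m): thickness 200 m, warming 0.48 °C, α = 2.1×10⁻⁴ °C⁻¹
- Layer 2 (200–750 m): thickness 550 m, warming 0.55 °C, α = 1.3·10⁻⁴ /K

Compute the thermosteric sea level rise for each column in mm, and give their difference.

A Layer 1: 3.5×10⁻⁴ × 1.2 × 150 = 0.06300 m
A 150–1030 m: 1.8×10⁻⁴ × 880 × 0.85 = 0.13464 m
A total: 0.19764 m
B 0–200 m: 2.1×10⁻⁴ × 200 × 0.48 = 0.02016 m
B 200–750 m: 0.55 × 1.3×10⁻⁴ × 550 = 0.039325 m
B total: 0.059485 m
Difference: 0.19764 − 0.059485 = 0.138155 m

Δh_A ≈ 200 mm, Δh_B ≈ 59 mm; difference ≈ 140 mm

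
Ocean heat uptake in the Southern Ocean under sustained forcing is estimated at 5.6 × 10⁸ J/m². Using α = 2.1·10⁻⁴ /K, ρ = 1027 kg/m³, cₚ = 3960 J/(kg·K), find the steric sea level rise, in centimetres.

Δh = αQ/(ρcₚ) = 2.1×10⁻⁴ × 5.6×10⁸ / (1027 × 3960) ≈ 0.028916 m

about 2.89 cm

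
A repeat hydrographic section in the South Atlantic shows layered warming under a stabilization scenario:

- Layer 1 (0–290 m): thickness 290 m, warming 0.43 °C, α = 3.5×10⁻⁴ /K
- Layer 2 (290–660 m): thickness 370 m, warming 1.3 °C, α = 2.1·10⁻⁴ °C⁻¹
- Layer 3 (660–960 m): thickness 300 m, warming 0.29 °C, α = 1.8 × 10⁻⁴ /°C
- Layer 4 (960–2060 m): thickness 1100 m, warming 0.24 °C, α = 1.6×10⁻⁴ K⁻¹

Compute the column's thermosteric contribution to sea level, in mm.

Δh = 200 mm

0–290 m: 0.43 × 3.5×10⁻⁴ × 290 = 0.043645 m
1.3 × 370 × 2.1×10⁻⁴ = 0.10101 m
300 × 1.8×10⁻⁴ × 0.29 = 0.01566 m
960–2060 m: 1.6×10⁻⁴ × 1100 × 0.24 = 0.04224 m
Δh = 0.043645 + 0.10101 + 0.01566 + 0.04224 = 0.202555 m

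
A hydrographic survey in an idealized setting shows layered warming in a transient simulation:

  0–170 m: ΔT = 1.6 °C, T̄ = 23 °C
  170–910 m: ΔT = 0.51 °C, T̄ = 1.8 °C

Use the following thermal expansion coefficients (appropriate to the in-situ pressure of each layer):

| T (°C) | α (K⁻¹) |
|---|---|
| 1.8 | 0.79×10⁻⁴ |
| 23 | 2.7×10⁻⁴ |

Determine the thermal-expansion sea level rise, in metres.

0.103 m

Layer 1 at 23 °C → α = 2.7×10⁻⁴ K⁻¹
Layer 2 at 1.8 °C → α = 0.79×10⁻⁴ K⁻¹
170 × 1.6 × 2.7×10⁻⁴ = 0.07344 m
Layer 2: 0.79×10⁻⁴ × 740 × 0.51 = 0.0298146 m
Δh = 0.07344 + 0.0298146 = 0.1032546 m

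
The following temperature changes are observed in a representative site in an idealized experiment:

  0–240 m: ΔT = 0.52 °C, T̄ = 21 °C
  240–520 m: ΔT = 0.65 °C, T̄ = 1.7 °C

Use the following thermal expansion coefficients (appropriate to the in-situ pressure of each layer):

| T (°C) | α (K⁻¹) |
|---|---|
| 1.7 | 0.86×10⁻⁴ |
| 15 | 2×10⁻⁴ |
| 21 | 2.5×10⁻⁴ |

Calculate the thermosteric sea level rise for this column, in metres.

Layer 1 at 21 °C → α = 2.5×10⁻⁴ K⁻¹
Layer 2 at 1.7 °C → α = 0.86×10⁻⁴ K⁻¹
0–240 m: 0.52 × 240 × 2.5×10⁻⁴ = 0.03120 m
0.65 × 0.86×10⁻⁴ × 280 = 0.015652 m
Δh = 0.03120 + 0.015652 = 0.046852 m

0.047 m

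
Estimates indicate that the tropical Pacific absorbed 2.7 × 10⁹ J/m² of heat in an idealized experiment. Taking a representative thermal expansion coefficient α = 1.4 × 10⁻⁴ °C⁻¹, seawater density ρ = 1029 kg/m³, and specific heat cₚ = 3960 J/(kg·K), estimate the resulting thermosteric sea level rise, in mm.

93 mm

Δh = αQ/(ρcₚ) = 1.4×10⁻⁴ × 2.7×10⁹ / (1029 × 3960) ≈ 0.092764 m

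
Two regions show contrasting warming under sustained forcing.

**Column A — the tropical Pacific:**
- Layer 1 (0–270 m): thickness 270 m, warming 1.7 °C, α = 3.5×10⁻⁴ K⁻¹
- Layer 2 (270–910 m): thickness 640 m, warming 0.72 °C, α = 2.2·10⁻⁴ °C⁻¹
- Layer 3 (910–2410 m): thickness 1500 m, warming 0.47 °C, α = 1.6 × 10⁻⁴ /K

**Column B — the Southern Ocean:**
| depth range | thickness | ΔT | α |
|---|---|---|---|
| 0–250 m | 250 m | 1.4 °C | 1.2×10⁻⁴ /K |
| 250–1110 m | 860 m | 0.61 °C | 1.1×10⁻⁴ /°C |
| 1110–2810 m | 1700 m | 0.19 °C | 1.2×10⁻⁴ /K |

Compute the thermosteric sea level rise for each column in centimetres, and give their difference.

A Layer 1: 270 × 3.5×10⁻⁴ × 1.7 = 0.16065 m
A Layer 2: 0.72 × 640 × 2.2×10⁻⁴ = 0.101376 m
A Layer 3: 1.6×10⁻⁴ × 1500 × 0.47 = 0.11280 m
A total: 0.374826 m
B 0–250 m: 250 × 1.2×10⁻⁴ × 1.4 = 0.04200 m
B Layer 2: 0.61 × 860 × 1.1×10⁻⁴ = 0.057706 m
B Layer 3: 1.2×10⁻⁴ × 0.19 × 1700 = 0.03876 m
B total: 0.138466 m
Difference: 0.374826 − 0.138466 = 0.23636 m

Δh_A ≈ 37 cm, Δh_B ≈ 14 cm; difference ≈ 24 cm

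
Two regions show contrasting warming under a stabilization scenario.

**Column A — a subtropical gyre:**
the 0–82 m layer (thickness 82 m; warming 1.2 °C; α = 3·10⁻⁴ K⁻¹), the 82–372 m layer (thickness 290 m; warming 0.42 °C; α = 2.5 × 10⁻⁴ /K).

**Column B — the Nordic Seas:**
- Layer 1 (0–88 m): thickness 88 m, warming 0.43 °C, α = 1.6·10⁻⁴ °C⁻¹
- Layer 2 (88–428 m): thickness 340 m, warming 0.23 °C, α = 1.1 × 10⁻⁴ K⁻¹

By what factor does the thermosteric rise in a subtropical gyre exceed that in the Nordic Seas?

A 3×10⁻⁴ × 82 × 1.2 = 0.02952 m
A 0.42 × 290 × 2.5×10⁻⁴ = 0.03045 m
A total: 0.05997 m
B 0.43 × 1.6×10⁻⁴ × 88 = 0.0060544 m
B Layer 2: 0.23 × 340 × 1.1×10⁻⁴ = 0.008602 m
B total: 0.0146564 m
Ratio: 0.05997 / 0.0146564 ≈ 4.092

≈ 4.09×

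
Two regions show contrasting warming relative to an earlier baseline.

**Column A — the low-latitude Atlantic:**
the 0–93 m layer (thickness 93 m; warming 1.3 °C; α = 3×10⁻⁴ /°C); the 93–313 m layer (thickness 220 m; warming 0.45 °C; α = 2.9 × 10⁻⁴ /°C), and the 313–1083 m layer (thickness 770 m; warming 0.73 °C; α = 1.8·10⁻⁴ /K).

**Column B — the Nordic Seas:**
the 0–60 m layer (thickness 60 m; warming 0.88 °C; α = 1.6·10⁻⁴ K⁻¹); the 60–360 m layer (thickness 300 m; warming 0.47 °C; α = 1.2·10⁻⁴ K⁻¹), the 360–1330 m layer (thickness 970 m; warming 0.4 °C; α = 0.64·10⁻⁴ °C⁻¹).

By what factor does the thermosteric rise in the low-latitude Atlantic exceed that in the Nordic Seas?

≈ 3.3×

A Layer 1: 3×10⁻⁴ × 93 × 1.3 = 0.03627 m
A 2.9×10⁻⁴ × 0.45 × 220 = 0.02871 m
A 313–1083 m: 1.8×10⁻⁴ × 770 × 0.73 = 0.101178 m
A total: 0.166158 m
B 1.6×10⁻⁴ × 60 × 0.88 = 0.008448 m
B 1.2×10⁻⁴ × 0.47 × 300 = 0.01692 m
B 360–1330 m: 970 × 0.64×10⁻⁴ × 0.4 = 0.024832 m
B total: 0.05020 m
Ratio: 0.166158 / 0.05020 ≈ 3.310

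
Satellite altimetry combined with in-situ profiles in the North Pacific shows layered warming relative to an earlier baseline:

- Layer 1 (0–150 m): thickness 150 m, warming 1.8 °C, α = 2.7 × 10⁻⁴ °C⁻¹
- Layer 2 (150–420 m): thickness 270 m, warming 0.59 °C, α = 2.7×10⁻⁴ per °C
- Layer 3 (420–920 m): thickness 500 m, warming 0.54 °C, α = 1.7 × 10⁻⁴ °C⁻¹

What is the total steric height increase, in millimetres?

Layer 1: 2.7×10⁻⁴ × 1.8 × 150 = 0.07290 m
Layer 2: 0.59 × 270 × 2.7×10⁻⁴ = 0.043011 m
420–920 m: 1.7×10⁻⁴ × 0.54 × 500 = 0.04590 m
Δh = 0.07290 + 0.043011 + 0.04590 = 0.161811 m ≈ 162 mm

Δh ≈ 162 mm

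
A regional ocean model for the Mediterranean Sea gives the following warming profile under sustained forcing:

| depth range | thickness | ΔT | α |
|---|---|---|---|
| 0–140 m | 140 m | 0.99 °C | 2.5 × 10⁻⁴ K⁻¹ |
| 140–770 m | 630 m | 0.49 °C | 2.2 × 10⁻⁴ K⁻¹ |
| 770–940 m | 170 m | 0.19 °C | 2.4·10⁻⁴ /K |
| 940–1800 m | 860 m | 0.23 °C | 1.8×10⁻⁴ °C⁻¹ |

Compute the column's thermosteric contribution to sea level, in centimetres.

140 × 0.99 × 2.5×10⁻⁴ = 0.03465 m
0.49 × 630 × 2.2×10⁻⁴ = 0.067914 m
770–940 m: 170 × 0.19 × 2.4×10⁻⁴ = 0.007752 m
Layer 4: 860 × 1.8×10⁻⁴ × 0.23 = 0.035604 m
Δh = 0.03465 + 0.067914 + 0.007752 + 0.035604 = 0.14592 m ≈ 14.6 cm

Δh ≈ 14.6 cm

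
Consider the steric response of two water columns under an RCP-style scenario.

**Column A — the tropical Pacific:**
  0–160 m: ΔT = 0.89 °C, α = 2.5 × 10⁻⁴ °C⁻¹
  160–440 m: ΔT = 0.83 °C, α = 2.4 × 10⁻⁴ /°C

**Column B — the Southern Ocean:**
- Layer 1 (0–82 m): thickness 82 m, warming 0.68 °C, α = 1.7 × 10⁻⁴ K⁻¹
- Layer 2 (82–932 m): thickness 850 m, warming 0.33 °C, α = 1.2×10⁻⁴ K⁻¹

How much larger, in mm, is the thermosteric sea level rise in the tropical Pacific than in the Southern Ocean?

A 0–160 m: 0.89 × 2.5×10⁻⁴ × 160 = 0.03560 m
A 280 × 2.4×10⁻⁴ × 0.83 = 0.055776 m
A total: 0.091376 m
B 1.7×10⁻⁴ × 82 × 0.68 = 0.0094792 m
B Layer 2: 1.2×10⁻⁴ × 0.33 × 850 = 0.03366 m
B total: 0.0431392 m
Difference: 0.091376 − 0.0431392 = 0.0482368 m

48 mm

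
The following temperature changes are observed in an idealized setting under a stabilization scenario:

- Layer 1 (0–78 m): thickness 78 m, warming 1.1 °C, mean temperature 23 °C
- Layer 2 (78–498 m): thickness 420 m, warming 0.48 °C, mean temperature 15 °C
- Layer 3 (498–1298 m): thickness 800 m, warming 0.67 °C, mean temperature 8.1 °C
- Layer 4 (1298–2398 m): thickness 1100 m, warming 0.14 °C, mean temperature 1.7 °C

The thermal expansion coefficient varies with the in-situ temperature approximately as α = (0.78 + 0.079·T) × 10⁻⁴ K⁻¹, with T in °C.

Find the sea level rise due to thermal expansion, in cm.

Layer 1: α = (0.78 + 0.079×23)×10⁻⁴ = 2.597×10⁻⁴ K⁻¹
Layer 2: α = (0.78 + 0.079×15)×10⁻⁴ = 1.965×10⁻⁴ K⁻¹
Layer 3: α = (0.78 + 0.079×8.1)×10⁻⁴ = 1.4199×10⁻⁴ K⁻¹
Layer 4: α = (0.78 + 0.079×1.7)×10⁻⁴ = 0.9143×10⁻⁴ K⁻¹
0–78 m: 2.597×10⁻⁴ × 1.1 × 78 = 0.02228226 m
420 × 1.965×10⁻⁴ × 0.48 = 0.0396144 m
800 × 0.67 × 1.4199×10⁻⁴ = 0.07610664 m
Layer 4: 1100 × 0.14 × 0.9143×10⁻⁴ = 0.01408022 m
Δh = 0.02228226 + 0.0396144 + 0.07610664 + 0.01408022 = 0.15208352 m

about 15.2 cm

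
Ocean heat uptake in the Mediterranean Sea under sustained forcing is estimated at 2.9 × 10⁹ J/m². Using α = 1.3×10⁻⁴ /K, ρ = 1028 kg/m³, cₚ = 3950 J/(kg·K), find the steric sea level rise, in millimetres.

Δh = αQ/(ρcₚ) = 1.3×10⁻⁴ × 2.9×10⁹ / (1028 × 3950) ≈ 0.092843 m

about 92.8 mm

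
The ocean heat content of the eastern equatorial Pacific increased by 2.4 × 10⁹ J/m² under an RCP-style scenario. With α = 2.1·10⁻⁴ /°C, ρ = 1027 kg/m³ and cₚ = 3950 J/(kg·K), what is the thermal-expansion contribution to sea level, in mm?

Δh = αQ/(ρcₚ) = 2.1×10⁻⁴ × 2.4×10⁹ / (1027 × 3950) ≈ 0.12424 m

Δh = 124 mm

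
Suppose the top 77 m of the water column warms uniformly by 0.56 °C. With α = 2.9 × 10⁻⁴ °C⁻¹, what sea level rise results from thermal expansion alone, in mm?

12.5 mm of thermosteric rise

Δh = αΔT·H = 2.9×10⁻⁴ × 0.56 × 77 = 0.0125048 m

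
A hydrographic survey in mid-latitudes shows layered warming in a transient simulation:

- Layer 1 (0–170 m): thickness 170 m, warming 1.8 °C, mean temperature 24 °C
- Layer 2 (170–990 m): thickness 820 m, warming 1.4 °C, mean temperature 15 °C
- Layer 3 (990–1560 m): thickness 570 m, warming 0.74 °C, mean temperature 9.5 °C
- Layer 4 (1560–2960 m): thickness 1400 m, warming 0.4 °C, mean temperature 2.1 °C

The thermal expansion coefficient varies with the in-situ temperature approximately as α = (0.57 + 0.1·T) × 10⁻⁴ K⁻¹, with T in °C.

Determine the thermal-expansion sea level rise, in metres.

0.436 m of thermosteric rise

Layer 1: α = (0.57 + 0.1×24)×10⁻⁴ = 2.97×10⁻⁴ K⁻¹
Layer 2: α = (0.57 + 0.1×15)×10⁻⁴ = 2.07×10⁻⁴ K⁻¹
Layer 3: α = (0.57 + 0.1×9.5)×10⁻⁴ = 1.52×10⁻⁴ K⁻¹
Layer 4: α = (0.57 + 0.1×2.1)×10⁻⁴ = 0.78×10⁻⁴ K⁻¹
170 × 1.8 × 2.97×10⁻⁴ = 0.090882 m
2.07×10⁻⁴ × 820 × 1.4 = 0.237636 m
990–1560 m: 1.52×10⁻⁴ × 0.74 × 570 = 0.0641136 m
1560–2960 m: 1400 × 0.78×10⁻⁴ × 0.4 = 0.04368 m
Δh = 0.090882 + 0.237636 + 0.0641136 + 0.04368 = 0.4363116 m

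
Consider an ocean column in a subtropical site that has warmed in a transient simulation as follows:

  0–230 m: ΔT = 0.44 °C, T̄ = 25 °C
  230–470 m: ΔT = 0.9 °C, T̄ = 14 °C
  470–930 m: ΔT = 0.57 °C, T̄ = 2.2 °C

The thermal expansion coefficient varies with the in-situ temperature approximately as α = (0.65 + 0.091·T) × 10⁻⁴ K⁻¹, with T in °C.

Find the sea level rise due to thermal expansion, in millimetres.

93.5 mm of thermosteric rise

Layer 1: α = (0.65 + 0.091×25)×10⁻⁴ = 2.925×10⁻⁴ K⁻¹
Layer 2: α = (0.65 + 0.091×14)×10⁻⁴ = 1.924×10⁻⁴ K⁻¹
Layer 3: α = (0.65 + 0.091×2.2)×10⁻⁴ = 0.8502×10⁻⁴ K⁻¹
2.925×10⁻⁴ × 230 × 0.44 = 0.029601 m
230–470 m: 0.9 × 1.924×10⁻⁴ × 240 = 0.0415584 m
Layer 3: 0.8502×10⁻⁴ × 460 × 0.57 = 0.022292244 m
Δh = 0.029601 + 0.0415584 + 0.022292244 = 0.093451644 m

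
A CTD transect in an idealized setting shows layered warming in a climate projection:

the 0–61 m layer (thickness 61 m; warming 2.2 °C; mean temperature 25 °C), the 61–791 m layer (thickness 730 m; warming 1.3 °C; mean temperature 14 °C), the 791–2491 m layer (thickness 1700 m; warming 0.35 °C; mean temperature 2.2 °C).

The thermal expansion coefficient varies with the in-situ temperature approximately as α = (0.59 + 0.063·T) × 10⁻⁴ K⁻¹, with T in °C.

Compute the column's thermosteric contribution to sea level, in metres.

Δh = 0.212 m

Layer 1: α = (0.59 + 0.063×25)×10⁻⁴ = 2.165×10⁻⁴ K⁻¹
Layer 2: α = (0.59 + 0.063×14)×10⁻⁴ = 1.472×10⁻⁴ K⁻¹
Layer 3: α = (0.59 + 0.063×2.2)×10⁻⁴ = 0.7286×10⁻⁴ K⁻¹
0–61 m: 2.2 × 2.165×10⁻⁴ × 61 = 0.0290543 m
Layer 2: 1.3 × 1.472×10⁻⁴ × 730 = 0.1396928 m
Layer 3: 1700 × 0.35 × 0.7286×10⁻⁴ = 0.0433517 m
Δh = 0.0290543 + 0.1396928 + 0.0433517 = 0.2120988 m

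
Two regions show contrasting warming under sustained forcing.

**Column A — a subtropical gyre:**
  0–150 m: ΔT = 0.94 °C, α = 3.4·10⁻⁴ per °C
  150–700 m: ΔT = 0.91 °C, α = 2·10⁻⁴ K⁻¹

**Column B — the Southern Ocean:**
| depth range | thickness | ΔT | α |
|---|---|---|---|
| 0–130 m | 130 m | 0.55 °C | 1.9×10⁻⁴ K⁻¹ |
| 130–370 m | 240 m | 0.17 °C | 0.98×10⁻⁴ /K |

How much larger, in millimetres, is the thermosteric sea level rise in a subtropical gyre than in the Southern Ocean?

A 0–150 m: 0.94 × 150 × 3.4×10⁻⁴ = 0.04794 m
A 150–700 m: 2×10⁻⁴ × 0.91 × 550 = 0.10010 m
A total: 0.14804 m
B 0–130 m: 0.55 × 130 × 1.9×10⁻⁴ = 0.013585 m
B 130–370 m: 0.17 × 240 × 0.98×10⁻⁴ = 0.0039984 m
B total: 0.0175834 m
Difference: 0.14804 − 0.0175834 = 0.1304566 m

Δh_A − Δh_B ≈ 130 mm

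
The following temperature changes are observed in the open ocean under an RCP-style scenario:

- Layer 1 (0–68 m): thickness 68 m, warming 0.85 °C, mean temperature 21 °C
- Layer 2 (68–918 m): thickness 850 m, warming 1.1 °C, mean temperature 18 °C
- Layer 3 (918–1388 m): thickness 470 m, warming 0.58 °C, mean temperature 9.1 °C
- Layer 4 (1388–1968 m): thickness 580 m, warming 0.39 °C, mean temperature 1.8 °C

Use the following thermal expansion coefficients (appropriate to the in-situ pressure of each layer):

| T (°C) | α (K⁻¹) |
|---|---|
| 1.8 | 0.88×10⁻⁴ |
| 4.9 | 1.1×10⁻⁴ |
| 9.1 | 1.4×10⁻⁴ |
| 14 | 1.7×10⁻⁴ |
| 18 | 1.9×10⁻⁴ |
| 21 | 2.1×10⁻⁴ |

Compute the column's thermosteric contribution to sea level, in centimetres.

24.8 cm

Layer 1 at 21 °C → α = 2.1×10⁻⁴ K⁻¹
Layer 2 at 18 °C → α = 1.9×10⁻⁴ K⁻¹
Layer 3 at 9.1 °C → α = 1.4×10⁻⁴ K⁻¹
Layer 4 at 1.8 °C → α = 0.88×10⁻⁴ K⁻¹
0–68 m: 2.1×10⁻⁴ × 0.85 × 68 = 0.012138 m
850 × 1.9×10⁻⁴ × 1.1 = 0.17765 m
918–1388 m: 1.4×10⁻⁴ × 0.58 × 470 = 0.038164 m
0.39 × 580 × 0.88×10⁻⁴ = 0.0199056 m
Δh = 0.012138 + 0.17765 + 0.038164 + 0.0199056 = 0.2478576 m ≈ 24.8 cm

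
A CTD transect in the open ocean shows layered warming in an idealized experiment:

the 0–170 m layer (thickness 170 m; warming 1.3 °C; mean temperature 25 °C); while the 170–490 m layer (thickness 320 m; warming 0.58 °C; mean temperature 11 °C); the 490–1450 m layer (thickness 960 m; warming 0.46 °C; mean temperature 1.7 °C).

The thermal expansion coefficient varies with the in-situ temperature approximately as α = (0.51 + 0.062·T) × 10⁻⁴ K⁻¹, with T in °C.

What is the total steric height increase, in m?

Layer 1: α = (0.51 + 0.062×25)×10⁻⁴ = 2.06×10⁻⁴ K⁻¹
Layer 2: α = (0.51 + 0.062×11)×10⁻⁴ = 1.192×10⁻⁴ K⁻¹
Layer 3: α = (0.51 + 0.062×1.7)×10⁻⁴ = 0.6154×10⁻⁴ K⁻¹
0–170 m: 1.3 × 2.06×10⁻⁴ × 170 = 0.045526 m
1.192×10⁻⁴ × 0.58 × 320 = 0.02212352 m
490–1450 m: 0.46 × 960 × 0.6154×10⁻⁴ = 0.027176064 m
Δh = 0.045526 + 0.02212352 + 0.027176064 = 0.094825584 m

0.0948 m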